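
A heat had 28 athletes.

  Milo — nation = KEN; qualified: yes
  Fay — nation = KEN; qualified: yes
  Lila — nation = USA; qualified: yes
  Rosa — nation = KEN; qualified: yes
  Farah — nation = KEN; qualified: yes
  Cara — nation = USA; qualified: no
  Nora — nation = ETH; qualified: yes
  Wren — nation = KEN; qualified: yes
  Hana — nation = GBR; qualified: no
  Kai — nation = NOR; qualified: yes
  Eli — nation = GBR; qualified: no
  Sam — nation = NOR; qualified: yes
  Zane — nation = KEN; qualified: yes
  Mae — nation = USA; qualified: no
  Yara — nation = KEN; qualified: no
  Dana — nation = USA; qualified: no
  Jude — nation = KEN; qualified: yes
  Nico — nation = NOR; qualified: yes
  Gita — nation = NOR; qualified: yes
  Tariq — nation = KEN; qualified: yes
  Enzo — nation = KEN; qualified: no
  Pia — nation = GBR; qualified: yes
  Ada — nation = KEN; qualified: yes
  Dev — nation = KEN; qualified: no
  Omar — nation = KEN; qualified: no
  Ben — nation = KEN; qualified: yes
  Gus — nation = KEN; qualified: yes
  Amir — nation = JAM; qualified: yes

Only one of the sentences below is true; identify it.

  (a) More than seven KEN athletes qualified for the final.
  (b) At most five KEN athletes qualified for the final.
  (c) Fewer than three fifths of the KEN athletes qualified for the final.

|A| = 15, |A ∩ B| = 11, |A ∖ B| = 4.
(a) requires |A ∩ B| > 7: true.
(b) requires |A ∩ B| ≤ 5: false.
(c) requires |A ∩ B| / |A| < 3/5: false.

(a)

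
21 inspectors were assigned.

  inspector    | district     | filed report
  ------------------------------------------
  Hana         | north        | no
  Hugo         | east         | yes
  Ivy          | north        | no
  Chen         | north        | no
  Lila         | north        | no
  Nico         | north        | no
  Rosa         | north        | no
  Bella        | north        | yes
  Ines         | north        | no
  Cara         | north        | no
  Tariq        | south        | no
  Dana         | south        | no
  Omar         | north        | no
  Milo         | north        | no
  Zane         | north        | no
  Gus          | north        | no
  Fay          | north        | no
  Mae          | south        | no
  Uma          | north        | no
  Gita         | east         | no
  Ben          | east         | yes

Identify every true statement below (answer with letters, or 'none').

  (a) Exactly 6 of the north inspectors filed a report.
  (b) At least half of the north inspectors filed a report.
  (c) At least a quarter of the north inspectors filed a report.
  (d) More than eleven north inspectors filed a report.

|A| = 15, |A ∩ B| = 1, |A ∖ B| = 14.
(a) |A ∩ B| = 6: fails.
(b) |A ∩ B| ≥ |A ∖ B|: fails.
(c) |A ∩ B| / |A| ≥ 1/4: fails.
(d) |A ∩ B| > 11: fails.

none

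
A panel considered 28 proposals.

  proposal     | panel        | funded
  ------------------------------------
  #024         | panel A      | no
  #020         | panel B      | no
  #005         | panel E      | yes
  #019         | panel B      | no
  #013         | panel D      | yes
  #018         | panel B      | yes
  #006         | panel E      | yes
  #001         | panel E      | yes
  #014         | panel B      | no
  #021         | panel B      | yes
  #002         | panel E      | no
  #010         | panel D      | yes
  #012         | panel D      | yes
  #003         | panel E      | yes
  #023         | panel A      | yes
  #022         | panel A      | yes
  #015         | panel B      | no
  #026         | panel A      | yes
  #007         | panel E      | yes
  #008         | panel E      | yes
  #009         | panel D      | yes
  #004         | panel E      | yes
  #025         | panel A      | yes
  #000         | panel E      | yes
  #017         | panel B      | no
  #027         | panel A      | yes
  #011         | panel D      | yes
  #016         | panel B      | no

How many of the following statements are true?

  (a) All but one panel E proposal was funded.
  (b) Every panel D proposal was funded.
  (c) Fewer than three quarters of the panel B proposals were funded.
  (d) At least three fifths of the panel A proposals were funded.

4

(a) panel E: |A| = 9, |A ∩ B| = 8; needs |A ∖ B| = 1 — true.
(b) panel D: |A| = 5, |A ∩ B| = 5; needs A ⊆ B, i.e. every element of A is in B (|A ∖ B| = 0) — true.
(c) panel B: |A| = 8, |A ∩ B| = 2; needs |A ∩ B| / |A| < 3/4 — true.
(d) panel A: |A| = 6, |A ∩ B| = 5; needs |A ∩ B| / |A| ≥ 3/5 — true.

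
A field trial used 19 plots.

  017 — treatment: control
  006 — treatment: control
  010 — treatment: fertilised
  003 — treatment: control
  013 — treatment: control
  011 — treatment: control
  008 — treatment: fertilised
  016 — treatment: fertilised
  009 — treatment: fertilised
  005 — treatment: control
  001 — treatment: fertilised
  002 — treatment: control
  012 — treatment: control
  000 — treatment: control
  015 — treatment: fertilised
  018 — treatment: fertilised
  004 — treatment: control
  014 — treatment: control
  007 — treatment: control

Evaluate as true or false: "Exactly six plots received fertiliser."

False

'Exactly six plots received fertiliser' holds iff |A ∩ B| = 6.
|A| = 19, |A ∩ B| = 7, |A ∖ B| = 12.
|A ∩ B| = 7, so the statement is false.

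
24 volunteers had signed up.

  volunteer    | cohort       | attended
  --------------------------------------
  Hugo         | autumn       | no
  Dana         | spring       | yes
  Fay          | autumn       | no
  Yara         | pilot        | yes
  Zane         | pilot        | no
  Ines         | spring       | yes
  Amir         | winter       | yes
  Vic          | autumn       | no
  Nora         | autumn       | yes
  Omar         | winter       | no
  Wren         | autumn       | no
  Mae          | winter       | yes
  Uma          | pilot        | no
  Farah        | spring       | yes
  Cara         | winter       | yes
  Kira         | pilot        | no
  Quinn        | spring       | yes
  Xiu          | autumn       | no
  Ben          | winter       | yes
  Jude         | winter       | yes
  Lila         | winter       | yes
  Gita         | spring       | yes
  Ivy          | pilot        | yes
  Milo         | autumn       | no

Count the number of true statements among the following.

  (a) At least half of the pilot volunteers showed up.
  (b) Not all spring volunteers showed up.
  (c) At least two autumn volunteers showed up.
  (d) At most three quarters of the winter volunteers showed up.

(a) pilot: |A| = 5, |A ∩ B| = 2; needs |A ∩ B| ≥ |A ∖ B| — false.
(b) spring: |A| = 5, |A ∩ B| = 5; needs A ⊄ B (|A ∖ B| ≥ 1) — false.
(c) autumn: |A| = 7, |A ∩ B| = 1; needs |A ∩ B| ≥ 2 — false.
(d) winter: |A| = 7, |A ∩ B| = 6; needs |A ∩ B| / |A| ≤ 3/4 — false.

0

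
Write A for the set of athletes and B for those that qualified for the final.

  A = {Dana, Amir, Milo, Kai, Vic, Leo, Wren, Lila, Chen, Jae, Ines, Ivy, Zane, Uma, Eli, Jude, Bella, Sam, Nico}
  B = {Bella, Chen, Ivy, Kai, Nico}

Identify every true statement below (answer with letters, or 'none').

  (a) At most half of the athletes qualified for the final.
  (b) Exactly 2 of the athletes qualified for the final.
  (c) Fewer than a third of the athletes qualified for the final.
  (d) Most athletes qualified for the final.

|A| = 19, |A ∩ B| = 5, |A ∖ B| = 14.
(a) |A ∩ B| ≤ |A ∖ B|: holds.
(b) |A ∩ B| = 2: fails.
(c) |A ∩ B| / |A| < 1/3: holds.
(d) |A ∩ B| > |A ∖ B|: fails.

(a), (c)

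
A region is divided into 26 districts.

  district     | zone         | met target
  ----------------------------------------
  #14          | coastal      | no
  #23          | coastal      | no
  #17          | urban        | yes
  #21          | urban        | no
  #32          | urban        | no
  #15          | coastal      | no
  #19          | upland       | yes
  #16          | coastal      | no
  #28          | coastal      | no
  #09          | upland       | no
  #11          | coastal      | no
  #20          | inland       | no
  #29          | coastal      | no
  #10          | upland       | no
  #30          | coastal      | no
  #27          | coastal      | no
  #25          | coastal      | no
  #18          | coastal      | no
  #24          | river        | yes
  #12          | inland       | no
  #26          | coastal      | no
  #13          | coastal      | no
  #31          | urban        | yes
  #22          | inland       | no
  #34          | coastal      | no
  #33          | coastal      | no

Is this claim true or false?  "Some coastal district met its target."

False

The determiner here denotes the relation: A ∩ B ≠ ∅ (|A ∩ B| ≥ 1).
|A| = 15, |A ∩ B| = 0, |A ∖ B| = 15.
So the statement is false.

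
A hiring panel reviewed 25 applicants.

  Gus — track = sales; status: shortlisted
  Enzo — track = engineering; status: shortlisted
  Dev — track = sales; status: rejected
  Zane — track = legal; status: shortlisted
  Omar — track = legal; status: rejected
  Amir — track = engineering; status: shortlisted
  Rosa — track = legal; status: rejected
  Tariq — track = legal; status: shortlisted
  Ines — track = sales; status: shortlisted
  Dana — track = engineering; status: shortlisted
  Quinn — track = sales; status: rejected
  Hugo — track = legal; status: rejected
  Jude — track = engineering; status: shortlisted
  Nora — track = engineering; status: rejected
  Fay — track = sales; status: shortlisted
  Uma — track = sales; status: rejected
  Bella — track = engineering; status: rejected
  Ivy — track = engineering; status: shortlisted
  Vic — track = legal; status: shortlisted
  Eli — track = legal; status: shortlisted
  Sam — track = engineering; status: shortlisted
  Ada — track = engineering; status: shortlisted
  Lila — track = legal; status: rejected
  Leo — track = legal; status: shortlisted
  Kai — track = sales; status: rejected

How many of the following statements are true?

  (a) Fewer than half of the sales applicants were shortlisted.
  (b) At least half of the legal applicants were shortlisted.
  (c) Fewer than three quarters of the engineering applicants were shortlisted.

(a) sales: |A| = 7, |A ∩ B| = 3; needs |A ∩ B| < |A ∖ B| — true.
(b) legal: |A| = 9, |A ∩ B| = 5; needs |A ∩ B| ≥ |A ∖ B| — true.
(c) engineering: |A| = 9, |A ∩ B| = 7; needs |A ∩ B| / |A| < 3/4 — false.

2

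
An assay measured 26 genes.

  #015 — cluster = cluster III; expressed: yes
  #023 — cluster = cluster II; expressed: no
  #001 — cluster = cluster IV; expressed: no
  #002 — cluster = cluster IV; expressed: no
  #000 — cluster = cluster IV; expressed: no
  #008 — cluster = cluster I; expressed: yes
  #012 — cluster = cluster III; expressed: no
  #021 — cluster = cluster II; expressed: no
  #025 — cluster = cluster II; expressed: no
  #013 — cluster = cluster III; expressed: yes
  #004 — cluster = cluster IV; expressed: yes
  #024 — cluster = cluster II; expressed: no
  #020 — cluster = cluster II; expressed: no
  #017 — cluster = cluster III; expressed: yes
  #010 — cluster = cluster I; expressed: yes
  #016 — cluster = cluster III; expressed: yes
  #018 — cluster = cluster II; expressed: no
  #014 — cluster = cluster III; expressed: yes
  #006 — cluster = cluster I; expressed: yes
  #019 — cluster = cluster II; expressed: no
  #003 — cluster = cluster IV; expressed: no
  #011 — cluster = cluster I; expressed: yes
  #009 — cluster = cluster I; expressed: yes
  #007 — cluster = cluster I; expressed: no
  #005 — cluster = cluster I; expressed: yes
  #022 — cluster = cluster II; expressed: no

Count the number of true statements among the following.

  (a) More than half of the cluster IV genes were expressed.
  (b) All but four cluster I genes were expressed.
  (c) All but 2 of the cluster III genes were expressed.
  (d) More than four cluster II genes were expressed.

0

(a) cluster IV: |A| = 5, |A ∩ B| = 1; needs |A ∩ B| > |A ∖ B| — false.
(b) cluster I: |A| = 7, |A ∩ B| = 6; needs |A ∖ B| = 4 — false.
(c) cluster III: |A| = 6, |A ∩ B| = 5; needs |A ∖ B| = 2 — false.
(d) cluster II: |A| = 8, |A ∩ B| = 0; needs |A ∩ B| > 4 — false.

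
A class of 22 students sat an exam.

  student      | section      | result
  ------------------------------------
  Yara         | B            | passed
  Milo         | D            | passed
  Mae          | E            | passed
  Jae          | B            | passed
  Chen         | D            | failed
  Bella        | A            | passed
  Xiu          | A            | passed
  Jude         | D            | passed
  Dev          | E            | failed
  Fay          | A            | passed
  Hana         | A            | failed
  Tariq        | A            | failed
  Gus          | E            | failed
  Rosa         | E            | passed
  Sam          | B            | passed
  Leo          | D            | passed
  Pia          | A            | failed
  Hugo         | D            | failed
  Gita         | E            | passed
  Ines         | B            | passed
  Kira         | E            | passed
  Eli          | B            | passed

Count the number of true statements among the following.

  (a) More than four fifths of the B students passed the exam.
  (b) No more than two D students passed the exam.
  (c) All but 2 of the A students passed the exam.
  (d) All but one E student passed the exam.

(a) B: |A| = 5, |A ∩ B| = 5; needs |A ∩ B| / |A| > 4/5 — true.
(b) D: |A| = 5, |A ∩ B| = 3; needs |A ∩ B| ≤ 2 — false.
(c) A: |A| = 6, |A ∩ B| = 3; needs |A ∖ B| = 2 — false.
(d) E: |A| = 6, |A ∩ B| = 4; needs |A ∖ B| = 1 — false.

1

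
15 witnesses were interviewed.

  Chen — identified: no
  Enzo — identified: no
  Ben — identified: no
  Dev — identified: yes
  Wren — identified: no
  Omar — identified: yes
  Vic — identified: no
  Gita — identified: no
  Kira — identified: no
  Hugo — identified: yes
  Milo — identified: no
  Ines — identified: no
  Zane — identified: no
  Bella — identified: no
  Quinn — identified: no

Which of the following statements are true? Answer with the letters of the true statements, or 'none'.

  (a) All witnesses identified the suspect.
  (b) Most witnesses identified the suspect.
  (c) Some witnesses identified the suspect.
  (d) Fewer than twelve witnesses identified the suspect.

|A| = 15, |A ∩ B| = 3, |A ∖ B| = 12.
(a) A ⊆ B, i.e. every element of A is in B (|A ∖ B| = 0): fails.
(b) |A ∩ B| > |A ∖ B|: fails.
(c) A ∩ B ≠ ∅ (|A ∩ B| ≥ 1): holds.
(d) |A ∩ B| < 12: holds.

(c), (d)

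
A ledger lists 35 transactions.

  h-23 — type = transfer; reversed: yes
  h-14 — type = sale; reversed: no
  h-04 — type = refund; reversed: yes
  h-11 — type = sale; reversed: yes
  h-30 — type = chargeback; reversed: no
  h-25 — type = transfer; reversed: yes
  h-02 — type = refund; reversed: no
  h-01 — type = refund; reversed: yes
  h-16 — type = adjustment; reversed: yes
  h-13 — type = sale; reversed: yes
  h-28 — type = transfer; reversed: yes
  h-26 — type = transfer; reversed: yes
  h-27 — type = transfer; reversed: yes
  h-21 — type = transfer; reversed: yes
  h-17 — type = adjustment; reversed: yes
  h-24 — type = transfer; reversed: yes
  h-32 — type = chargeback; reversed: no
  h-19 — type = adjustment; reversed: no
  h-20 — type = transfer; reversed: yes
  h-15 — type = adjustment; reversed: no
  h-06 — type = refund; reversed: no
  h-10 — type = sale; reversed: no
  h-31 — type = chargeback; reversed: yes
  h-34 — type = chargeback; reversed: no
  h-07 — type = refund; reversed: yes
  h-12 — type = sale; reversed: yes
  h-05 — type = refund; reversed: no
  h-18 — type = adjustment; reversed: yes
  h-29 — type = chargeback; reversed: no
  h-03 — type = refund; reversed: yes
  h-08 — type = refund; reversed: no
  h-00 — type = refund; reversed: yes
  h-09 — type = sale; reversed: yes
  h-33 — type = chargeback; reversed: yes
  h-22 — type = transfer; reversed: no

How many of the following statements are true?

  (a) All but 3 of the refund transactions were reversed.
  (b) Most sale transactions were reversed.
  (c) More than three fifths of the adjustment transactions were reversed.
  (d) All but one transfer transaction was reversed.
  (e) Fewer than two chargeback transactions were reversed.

(a) refund: |A| = 9, |A ∩ B| = 5; needs |A ∖ B| = 3 — false.
(b) sale: |A| = 6, |A ∩ B| = 4; needs |A ∩ B| > |A ∖ B| — true.
(c) adjustment: |A| = 5, |A ∩ B| = 3; needs |A ∩ B| / |A| > 3/5 — false.
(d) transfer: |A| = 9, |A ∩ B| = 8; needs |A ∖ B| = 1 — true.
(e) chargeback: |A| = 6, |A ∩ B| = 2; needs |A ∩ B| < 2 — false.

2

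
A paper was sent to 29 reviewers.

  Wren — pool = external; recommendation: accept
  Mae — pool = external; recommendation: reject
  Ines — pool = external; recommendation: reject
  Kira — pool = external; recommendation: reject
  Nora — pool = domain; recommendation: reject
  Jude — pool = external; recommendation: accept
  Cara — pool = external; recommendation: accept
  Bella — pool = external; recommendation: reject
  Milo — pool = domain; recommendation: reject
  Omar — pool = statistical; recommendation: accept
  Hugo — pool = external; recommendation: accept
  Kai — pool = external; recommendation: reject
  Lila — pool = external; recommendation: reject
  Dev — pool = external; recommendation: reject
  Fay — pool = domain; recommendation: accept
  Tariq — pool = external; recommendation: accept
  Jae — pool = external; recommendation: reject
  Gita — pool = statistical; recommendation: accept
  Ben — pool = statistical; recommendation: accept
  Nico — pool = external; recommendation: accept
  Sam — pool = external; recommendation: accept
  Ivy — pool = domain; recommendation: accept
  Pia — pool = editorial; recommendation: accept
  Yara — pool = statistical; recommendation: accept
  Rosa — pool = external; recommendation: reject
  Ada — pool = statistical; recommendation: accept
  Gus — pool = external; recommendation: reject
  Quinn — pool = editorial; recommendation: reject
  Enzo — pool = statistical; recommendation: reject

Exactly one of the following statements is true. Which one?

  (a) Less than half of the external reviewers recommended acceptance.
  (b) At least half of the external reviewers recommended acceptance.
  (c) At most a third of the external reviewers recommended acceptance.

|A| = 17, |A ∩ B| = 7, |A ∖ B| = 10.
(a) requires |A ∩ B| < |A ∖ B|: true.
(b) requires |A ∩ B| ≥ |A ∖ B|: false.
(c) requires |A ∩ B| / |A| ≤ 1/3: false.

(a)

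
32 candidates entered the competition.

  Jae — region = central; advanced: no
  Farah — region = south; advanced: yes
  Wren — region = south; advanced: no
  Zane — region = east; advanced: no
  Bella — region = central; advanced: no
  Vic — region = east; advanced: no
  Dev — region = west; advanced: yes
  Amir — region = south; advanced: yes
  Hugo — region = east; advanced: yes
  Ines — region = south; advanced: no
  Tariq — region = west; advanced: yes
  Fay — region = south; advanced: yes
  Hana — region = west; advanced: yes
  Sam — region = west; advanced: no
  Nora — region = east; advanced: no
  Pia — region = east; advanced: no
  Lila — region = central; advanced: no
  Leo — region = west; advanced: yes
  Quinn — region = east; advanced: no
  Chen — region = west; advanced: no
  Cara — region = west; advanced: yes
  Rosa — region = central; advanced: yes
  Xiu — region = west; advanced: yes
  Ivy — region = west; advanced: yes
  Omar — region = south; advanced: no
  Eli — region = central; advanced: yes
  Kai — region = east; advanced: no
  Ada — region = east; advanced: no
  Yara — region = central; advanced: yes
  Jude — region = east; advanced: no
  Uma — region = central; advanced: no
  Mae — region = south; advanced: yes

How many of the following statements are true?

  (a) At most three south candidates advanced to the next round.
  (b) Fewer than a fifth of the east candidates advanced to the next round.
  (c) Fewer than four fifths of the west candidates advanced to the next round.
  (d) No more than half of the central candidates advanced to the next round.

(a) south: |A| = 7, |A ∩ B| = 4; needs |A ∩ B| ≤ 3 — false.
(b) east: |A| = 9, |A ∩ B| = 1; needs |A ∩ B| / |A| < 1/5 — true.
(c) west: |A| = 9, |A ∩ B| = 7; needs |A ∩ B| / |A| < 4/5 — true.
(d) central: |A| = 7, |A ∩ B| = 3; needs |A ∩ B| ≤ |A ∖ B| — true.

3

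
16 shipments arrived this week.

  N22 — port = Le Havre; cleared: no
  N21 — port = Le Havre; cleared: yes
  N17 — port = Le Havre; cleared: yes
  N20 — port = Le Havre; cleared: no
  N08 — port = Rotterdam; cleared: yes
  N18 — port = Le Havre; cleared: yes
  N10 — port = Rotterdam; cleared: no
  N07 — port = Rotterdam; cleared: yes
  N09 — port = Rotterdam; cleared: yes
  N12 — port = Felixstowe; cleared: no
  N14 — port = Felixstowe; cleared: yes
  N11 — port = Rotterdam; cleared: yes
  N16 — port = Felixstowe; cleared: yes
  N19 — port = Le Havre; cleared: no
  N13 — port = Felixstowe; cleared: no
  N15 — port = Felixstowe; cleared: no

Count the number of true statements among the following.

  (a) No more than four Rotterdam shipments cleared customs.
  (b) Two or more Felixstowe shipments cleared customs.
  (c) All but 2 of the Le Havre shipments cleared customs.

2

(a) Rotterdam: |A| = 5, |A ∩ B| = 4; needs |A ∩ B| ≤ 4 — true.
(b) Felixstowe: |A| = 5, |A ∩ B| = 2; needs |A ∩ B| ≥ 2 — true.
(c) Le Havre: |A| = 6, |A ∩ B| = 3; needs |A ∖ B| = 2 — false.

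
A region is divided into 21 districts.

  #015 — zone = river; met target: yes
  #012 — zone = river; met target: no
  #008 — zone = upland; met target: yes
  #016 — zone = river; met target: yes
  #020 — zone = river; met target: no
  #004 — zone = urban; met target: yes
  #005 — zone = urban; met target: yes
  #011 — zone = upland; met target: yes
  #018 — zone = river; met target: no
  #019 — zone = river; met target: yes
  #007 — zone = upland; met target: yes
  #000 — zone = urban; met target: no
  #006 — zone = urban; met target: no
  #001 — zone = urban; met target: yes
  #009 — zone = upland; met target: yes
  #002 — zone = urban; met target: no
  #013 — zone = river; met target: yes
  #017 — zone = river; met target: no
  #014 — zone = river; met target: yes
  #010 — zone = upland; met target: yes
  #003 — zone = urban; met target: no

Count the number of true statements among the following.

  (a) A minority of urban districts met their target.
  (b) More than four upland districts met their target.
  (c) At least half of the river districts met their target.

(a) urban: |A| = 7, |A ∩ B| = 3; needs |A ∩ B| < |A ∖ B| — true.
(b) upland: |A| = 5, |A ∩ B| = 5; needs |A ∩ B| > 4 — true.
(c) river: |A| = 9, |A ∩ B| = 5; needs |A ∩ B| ≥ |A ∖ B| — true.

3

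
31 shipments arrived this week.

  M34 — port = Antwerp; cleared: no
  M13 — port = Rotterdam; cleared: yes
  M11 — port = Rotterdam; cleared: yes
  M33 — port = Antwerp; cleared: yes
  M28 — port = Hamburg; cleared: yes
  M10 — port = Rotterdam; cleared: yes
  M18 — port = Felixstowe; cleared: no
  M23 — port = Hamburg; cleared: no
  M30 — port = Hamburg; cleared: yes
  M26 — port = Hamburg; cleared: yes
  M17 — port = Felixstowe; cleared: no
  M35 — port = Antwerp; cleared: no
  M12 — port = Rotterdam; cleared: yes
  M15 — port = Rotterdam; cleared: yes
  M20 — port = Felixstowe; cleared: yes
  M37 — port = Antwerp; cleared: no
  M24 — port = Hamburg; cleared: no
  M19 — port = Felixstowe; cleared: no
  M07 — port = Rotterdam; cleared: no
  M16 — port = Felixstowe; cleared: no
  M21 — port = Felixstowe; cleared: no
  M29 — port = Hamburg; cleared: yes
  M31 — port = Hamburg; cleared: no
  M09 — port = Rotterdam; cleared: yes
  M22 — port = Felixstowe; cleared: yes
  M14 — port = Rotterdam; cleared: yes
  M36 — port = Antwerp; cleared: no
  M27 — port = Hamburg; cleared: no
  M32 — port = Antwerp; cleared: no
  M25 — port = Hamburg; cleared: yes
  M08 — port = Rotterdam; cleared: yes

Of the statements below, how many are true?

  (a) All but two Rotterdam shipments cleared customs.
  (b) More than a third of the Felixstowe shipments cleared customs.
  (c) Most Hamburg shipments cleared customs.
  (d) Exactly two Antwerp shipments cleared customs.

(a) Rotterdam: |A| = 9, |A ∩ B| = 8; needs |A ∖ B| = 2 — false.
(b) Felixstowe: |A| = 7, |A ∩ B| = 2; needs |A ∩ B| / |A| > 1/3 — false.
(c) Hamburg: |A| = 9, |A ∩ B| = 5; needs |A ∩ B| > |A ∖ B| — true.
(d) Antwerp: |A| = 6, |A ∩ B| = 1; needs |A ∩ B| = 2 — false.

1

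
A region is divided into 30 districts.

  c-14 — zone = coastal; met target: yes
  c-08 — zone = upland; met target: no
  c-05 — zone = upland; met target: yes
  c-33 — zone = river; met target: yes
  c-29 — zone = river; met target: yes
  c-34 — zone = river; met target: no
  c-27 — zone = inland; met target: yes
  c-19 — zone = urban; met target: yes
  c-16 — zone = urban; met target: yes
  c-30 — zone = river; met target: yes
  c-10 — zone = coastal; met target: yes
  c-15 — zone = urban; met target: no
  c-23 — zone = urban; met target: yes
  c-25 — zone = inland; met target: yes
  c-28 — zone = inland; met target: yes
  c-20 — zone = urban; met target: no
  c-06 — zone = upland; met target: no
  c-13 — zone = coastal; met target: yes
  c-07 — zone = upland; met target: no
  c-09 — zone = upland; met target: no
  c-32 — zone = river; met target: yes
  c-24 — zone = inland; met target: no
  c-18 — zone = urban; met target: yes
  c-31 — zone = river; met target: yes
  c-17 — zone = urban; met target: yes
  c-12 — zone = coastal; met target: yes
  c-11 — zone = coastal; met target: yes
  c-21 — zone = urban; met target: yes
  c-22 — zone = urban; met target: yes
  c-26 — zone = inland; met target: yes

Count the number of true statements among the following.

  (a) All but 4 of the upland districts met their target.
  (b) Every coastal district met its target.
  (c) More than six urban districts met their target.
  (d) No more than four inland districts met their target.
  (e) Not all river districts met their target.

5

(a) upland: |A| = 5, |A ∩ B| = 1; needs |A ∖ B| = 4 — true.
(b) coastal: |A| = 5, |A ∩ B| = 5; needs A ⊆ B, i.e. every element of A is in B (|A ∖ B| = 0) — true.
(c) urban: |A| = 9, |A ∩ B| = 7; needs |A ∩ B| > 6 — true.
(d) inland: |A| = 5, |A ∩ B| = 4; needs |A ∩ B| ≤ 4 — true.
(e) river: |A| = 6, |A ∩ B| = 5; needs A ⊄ B (|A ∖ B| ≥ 1) — true.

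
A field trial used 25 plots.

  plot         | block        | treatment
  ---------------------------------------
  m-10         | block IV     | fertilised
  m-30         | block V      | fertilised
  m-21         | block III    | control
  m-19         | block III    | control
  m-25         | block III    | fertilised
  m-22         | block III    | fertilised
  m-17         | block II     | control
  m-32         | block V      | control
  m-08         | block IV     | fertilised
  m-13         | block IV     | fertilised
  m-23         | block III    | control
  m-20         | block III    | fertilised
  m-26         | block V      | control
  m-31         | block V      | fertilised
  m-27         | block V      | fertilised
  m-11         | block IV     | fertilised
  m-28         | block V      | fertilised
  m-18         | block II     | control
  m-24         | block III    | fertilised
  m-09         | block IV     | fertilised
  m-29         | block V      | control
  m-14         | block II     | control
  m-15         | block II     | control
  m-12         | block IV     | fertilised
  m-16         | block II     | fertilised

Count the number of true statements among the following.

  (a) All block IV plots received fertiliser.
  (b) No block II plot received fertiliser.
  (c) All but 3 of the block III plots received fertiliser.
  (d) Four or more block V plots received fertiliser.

(a) block IV: |A| = 6, |A ∩ B| = 6; needs A ⊆ B, i.e. every element of A is in B (|A ∖ B| = 0) — true.
(b) block II: |A| = 5, |A ∩ B| = 1; needs A ∩ B = ∅ (|A ∩ B| = 0) — false.
(c) block III: |A| = 7, |A ∩ B| = 4; needs |A ∖ B| = 3 — true.
(d) block V: |A| = 7, |A ∩ B| = 4; needs |A ∩ B| ≥ 4 — true.

3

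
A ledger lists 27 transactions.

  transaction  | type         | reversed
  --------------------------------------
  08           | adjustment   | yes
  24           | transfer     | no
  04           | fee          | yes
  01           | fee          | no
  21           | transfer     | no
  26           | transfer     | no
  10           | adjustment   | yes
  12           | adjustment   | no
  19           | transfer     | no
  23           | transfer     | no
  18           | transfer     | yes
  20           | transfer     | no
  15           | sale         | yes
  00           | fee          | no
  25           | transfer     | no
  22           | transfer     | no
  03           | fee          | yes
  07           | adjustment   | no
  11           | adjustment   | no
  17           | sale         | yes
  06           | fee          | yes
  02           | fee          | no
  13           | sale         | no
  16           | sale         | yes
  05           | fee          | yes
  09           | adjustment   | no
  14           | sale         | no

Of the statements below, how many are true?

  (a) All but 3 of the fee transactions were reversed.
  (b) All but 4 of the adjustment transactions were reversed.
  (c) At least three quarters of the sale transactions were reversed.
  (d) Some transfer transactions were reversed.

(a) fee: |A| = 7, |A ∩ B| = 4; needs |A ∖ B| = 3 — true.
(b) adjustment: |A| = 6, |A ∩ B| = 2; needs |A ∖ B| = 4 — true.
(c) sale: |A| = 5, |A ∩ B| = 3; needs |A ∩ B| / |A| ≥ 3/4 — false.
(d) transfer: |A| = 9, |A ∩ B| = 1; needs A ∩ B ≠ ∅ (|A ∩ B| ≥ 1) — true.

3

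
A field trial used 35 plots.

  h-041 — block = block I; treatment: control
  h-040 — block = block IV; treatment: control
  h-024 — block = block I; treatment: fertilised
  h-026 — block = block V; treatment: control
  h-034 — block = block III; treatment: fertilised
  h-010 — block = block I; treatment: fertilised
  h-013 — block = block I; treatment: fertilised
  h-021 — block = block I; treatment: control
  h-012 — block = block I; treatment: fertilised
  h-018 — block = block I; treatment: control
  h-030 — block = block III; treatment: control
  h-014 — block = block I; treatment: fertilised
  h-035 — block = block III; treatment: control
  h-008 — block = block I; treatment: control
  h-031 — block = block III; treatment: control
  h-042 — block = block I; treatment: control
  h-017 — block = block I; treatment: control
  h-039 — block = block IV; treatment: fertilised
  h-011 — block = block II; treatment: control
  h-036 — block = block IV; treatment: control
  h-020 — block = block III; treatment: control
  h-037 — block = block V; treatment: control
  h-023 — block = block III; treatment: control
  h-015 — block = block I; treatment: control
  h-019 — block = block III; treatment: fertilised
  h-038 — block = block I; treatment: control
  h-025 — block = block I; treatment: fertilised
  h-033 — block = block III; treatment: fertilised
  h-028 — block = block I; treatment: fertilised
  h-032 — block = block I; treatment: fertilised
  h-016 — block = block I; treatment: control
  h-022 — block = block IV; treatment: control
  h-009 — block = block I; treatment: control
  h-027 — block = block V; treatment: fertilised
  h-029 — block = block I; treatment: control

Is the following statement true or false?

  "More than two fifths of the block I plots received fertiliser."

True

The determiner here denotes the relation: |A ∩ B| / |A| > 2/5.
|A| = 19, |A ∩ B| = 8, |A ∖ B| = 11.
|A ∩ B|/|A| = 8/19, so the statement is true.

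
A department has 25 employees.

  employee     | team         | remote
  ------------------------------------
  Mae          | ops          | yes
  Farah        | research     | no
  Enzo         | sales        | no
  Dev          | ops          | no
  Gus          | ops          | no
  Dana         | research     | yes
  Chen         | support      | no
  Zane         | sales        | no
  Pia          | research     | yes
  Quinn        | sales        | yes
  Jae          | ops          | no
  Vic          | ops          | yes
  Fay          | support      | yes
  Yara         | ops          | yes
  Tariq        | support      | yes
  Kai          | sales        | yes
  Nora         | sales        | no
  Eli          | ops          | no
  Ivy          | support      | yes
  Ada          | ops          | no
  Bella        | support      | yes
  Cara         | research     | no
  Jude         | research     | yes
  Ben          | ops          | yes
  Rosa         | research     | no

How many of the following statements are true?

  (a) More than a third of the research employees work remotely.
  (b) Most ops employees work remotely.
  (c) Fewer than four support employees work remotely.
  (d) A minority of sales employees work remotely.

2

(a) research: |A| = 6, |A ∩ B| = 3; needs |A ∩ B| / |A| > 1/3 — true.
(b) ops: |A| = 9, |A ∩ B| = 4; needs |A ∩ B| > |A ∖ B| — false.
(c) support: |A| = 5, |A ∩ B| = 4; needs |A ∩ B| < 4 — false.
(d) sales: |A| = 5, |A ∩ B| = 2; needs |A ∩ B| < |A ∖ B| — true.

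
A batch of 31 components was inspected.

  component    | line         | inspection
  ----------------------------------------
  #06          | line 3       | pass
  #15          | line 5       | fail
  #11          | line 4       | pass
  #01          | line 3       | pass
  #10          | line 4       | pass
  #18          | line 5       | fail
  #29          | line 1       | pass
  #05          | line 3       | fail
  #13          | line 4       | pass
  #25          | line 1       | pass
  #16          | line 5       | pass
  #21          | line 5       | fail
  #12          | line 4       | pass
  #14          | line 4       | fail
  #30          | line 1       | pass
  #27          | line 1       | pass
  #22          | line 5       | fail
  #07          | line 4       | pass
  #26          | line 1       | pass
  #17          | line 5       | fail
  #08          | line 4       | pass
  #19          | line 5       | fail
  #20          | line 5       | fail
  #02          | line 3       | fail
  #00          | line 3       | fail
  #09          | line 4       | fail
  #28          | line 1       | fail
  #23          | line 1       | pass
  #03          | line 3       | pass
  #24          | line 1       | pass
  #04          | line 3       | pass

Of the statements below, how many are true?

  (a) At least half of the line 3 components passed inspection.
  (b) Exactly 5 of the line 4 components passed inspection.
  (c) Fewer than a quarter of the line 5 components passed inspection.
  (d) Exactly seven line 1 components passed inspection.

3

(a) line 3: |A| = 7, |A ∩ B| = 4; needs |A ∩ B| ≥ |A ∖ B| — true.
(b) line 4: |A| = 8, |A ∩ B| = 6; needs |A ∩ B| = 5 — false.
(c) line 5: |A| = 8, |A ∩ B| = 1; needs |A ∩ B| / |A| < 1/4 — true.
(d) line 1: |A| = 8, |A ∩ B| = 7; needs |A ∩ B| = 7 — true.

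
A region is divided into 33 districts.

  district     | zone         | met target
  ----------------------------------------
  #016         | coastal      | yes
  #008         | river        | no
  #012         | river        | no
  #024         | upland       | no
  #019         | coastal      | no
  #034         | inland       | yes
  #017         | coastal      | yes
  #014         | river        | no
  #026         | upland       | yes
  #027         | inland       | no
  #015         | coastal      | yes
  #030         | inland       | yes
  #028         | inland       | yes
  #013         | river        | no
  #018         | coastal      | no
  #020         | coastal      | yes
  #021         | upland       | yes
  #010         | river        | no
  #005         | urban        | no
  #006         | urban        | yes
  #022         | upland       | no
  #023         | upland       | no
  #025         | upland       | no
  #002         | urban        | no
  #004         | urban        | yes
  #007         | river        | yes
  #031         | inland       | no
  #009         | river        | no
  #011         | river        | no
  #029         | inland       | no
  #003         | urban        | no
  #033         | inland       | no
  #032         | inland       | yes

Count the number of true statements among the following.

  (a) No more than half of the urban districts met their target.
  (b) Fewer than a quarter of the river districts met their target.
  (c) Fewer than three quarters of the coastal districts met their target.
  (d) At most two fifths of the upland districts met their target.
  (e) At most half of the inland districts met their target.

(a) urban: |A| = 5, |A ∩ B| = 2; needs |A ∩ B| ≤ |A ∖ B| — true.
(b) river: |A| = 8, |A ∩ B| = 1; needs |A ∩ B| / |A| < 1/4 — true.
(c) coastal: |A| = 6, |A ∩ B| = 4; needs |A ∩ B| / |A| < 3/4 — true.
(d) upland: |A| = 6, |A ∩ B| = 2; needs |A ∩ B| / |A| ≤ 2/5 — true.
(e) inland: |A| = 8, |A ∩ B| = 4; needs |A ∩ B| ≤ |A ∖ B| — true.

5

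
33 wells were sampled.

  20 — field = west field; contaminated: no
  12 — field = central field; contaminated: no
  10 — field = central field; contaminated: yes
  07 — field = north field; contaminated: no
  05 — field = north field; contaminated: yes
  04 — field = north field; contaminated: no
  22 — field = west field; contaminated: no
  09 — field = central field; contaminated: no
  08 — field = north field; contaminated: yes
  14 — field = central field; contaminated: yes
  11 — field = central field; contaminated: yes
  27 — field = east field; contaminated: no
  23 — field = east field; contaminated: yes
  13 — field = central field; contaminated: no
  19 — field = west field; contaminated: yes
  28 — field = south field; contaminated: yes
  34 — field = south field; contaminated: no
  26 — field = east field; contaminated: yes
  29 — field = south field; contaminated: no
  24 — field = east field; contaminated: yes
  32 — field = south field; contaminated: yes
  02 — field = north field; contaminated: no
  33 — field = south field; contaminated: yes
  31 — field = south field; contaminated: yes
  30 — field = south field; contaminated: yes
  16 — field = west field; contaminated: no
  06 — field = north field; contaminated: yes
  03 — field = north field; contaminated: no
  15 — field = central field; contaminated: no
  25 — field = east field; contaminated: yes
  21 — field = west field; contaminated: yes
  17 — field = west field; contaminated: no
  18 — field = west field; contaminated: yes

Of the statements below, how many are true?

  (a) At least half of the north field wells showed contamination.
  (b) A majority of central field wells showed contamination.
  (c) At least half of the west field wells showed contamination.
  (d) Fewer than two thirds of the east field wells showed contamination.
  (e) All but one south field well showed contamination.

0

(a) north field: |A| = 7, |A ∩ B| = 3; needs |A ∩ B| ≥ |A ∖ B| — false.
(b) central field: |A| = 7, |A ∩ B| = 3; needs |A ∩ B| > |A ∖ B| — false.
(c) west field: |A| = 7, |A ∩ B| = 3; needs |A ∩ B| ≥ |A ∖ B| — false.
(d) east field: |A| = 5, |A ∩ B| = 4; needs |A ∩ B| / |A| < 2/3 — false.
(e) south field: |A| = 7, |A ∩ B| = 5; needs |A ∖ B| = 1 — false.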